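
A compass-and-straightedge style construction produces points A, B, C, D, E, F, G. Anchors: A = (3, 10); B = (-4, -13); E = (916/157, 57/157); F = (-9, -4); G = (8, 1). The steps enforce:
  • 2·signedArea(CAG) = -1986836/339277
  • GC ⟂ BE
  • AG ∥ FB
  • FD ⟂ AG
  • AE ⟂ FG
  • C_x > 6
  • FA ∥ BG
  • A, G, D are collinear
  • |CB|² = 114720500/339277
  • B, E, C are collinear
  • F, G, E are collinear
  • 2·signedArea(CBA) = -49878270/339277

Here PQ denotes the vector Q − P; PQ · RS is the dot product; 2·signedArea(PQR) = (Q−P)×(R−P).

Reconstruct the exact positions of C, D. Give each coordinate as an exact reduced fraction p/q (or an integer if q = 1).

C = (2340772/339277, 614109/339277)
D = (324/53, 233/53)

1. C_x = 2340772/339277  [B, E, C are collinear ∩ GC ⟂ BE]
2. C_y = 614109/339277  [B, E, C are collinear ∩ GC ⟂ BE]
   → C = (2340772/339277, 614109/339277)
3. D_x = 324/53  [A, G, D are collinear ∩ FD ⟂ AG]
4. D_y = 233/53  [A, G, D are collinear ∩ FD ⟂ AG]
   → D = (324/53, 233/53)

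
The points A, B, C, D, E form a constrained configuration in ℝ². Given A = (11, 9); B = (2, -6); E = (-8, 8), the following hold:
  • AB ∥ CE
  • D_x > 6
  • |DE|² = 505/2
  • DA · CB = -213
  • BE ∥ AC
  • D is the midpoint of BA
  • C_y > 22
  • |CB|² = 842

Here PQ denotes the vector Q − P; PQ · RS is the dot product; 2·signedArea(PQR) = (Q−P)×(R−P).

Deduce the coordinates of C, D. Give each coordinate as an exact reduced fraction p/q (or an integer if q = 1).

C = (1, 23)
D = (13/2, 3/2)

1. C_x = 1  [AB ∥ CE ∩ BE ∥ AC]
2. C_y = 23  [AB ∥ CE ∩ BE ∥ AC]
   → C = (1, 23)
3. D_x = 13/2  [D is the midpoint of BA]
4. D_y = 3/2  [D is the midpoint of BA]
   → D = (13/2, 3/2)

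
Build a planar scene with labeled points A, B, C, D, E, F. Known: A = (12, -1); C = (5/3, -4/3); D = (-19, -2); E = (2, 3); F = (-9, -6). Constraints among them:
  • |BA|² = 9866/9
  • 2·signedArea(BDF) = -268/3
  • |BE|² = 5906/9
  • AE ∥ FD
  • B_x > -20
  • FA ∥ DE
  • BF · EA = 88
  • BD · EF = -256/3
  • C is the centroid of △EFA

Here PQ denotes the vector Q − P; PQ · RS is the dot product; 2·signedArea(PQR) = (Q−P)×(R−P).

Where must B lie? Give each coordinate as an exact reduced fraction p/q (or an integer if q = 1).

1. B_x = -59/3  [BF · EA = 88 ∩ BD · EF = -256/3]
2. B_y = -32/3  [BF · EA = 88 ∩ BD · EF = -256/3]
   → B = (-59/3, -32/3)

B = (-59/3, -32/3)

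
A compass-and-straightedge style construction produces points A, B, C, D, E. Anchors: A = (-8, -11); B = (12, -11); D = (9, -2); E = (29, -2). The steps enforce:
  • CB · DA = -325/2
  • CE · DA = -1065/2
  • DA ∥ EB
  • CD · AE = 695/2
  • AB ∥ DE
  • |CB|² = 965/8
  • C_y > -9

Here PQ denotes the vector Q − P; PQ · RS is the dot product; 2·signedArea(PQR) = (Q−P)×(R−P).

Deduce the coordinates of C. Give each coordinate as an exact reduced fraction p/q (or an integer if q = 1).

C = (5/4, -35/4)

1. C_x = 5/4  [CB · DA = -325/2 ∩ CD · AE = 695/2]
2. C_y = -35/4  [CB · DA = -325/2 ∩ CD · AE = 695/2]
   → C = (5/4, -35/4)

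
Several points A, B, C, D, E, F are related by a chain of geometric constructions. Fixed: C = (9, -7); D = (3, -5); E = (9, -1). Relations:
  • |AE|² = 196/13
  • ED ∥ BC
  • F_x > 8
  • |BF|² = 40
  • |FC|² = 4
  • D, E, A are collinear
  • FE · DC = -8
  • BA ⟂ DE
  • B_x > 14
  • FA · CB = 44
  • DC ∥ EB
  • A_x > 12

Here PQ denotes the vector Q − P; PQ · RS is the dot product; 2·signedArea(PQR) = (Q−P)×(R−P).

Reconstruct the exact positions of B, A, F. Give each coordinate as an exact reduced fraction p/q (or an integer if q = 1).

A = (159/13, 15/13)
B = (15, -3)
F = (9, -5)

1. B_x = 15  [ED ∥ BC ∩ DC ∥ EB]
2. B_y = -3  [ED ∥ BC ∩ DC ∥ EB]
   → B = (15, -3)
3. A_x = 159/13  [D, E, A are collinear ∩ BA ⟂ DE]
4. A_y = 15/13  [D, E, A are collinear ∩ BA ⟂ DE]
   → A = (159/13, 15/13)
5. F_x = 9  [FE · DC = -8 ∩ FA · CB = 44]
6. F_y = -5  [FE · DC = -8 ∩ FA · CB = 44]
   → F = (9, -5)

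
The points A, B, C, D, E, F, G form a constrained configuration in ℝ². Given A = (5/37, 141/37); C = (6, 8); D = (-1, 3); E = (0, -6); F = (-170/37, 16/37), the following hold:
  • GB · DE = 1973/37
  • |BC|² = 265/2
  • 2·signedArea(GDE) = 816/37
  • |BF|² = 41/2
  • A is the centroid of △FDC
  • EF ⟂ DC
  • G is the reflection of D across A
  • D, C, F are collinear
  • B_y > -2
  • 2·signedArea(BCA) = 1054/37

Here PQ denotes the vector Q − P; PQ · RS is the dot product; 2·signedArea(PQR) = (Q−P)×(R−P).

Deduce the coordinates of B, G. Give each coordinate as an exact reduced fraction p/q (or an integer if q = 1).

B = (-1/2, -3/2)
G = (47/37, 171/37)

1. B_x = -1/2  [line 155/37·x + -217/37·y + -248/37 = 0 ∩ |BF|² = 41/2]
2. B_y = -3/2  [line 155/37·x + -217/37·y + -248/37 = 0 ∩ |BF|² = 41/2]
   → B = (-1/2, -3/2)
3. G_x = 47/37  [G is the reflection of D across A]
4. G_y = 171/37  [G is the reflection of D across A]
   → G = (47/37, 171/37)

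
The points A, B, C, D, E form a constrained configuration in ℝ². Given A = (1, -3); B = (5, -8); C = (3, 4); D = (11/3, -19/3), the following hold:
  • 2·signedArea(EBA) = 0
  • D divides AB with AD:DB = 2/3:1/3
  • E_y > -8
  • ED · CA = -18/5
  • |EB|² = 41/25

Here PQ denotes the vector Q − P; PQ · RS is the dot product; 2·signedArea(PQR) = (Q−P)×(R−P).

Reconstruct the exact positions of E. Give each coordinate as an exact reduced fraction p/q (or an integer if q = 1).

1. E_x = 21/5  [2·signedArea(EBA) = 0 ∩ ED · CA = -18/5]
2. E_y = -7  [2·signedArea(EBA) = 0 ∩ ED · CA = -18/5]
   → E = (21/5, -7)

E = (21/5, -7)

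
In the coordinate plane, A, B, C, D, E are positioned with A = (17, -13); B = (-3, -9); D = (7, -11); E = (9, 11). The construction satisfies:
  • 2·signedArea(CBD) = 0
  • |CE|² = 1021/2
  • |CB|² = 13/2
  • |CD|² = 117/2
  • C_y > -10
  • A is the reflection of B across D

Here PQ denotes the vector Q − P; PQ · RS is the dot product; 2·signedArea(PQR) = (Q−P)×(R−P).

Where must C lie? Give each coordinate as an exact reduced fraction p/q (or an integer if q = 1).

1. C_x = -1/2  [line 2·x + 10·y + 96 = 0 ∩ |CD|² = 117/2]
2. C_y = -19/2  [line 2·x + 10·y + 96 = 0 ∩ |CD|² = 117/2]
   → C = (-1/2, -19/2)

C = (-1/2, -19/2)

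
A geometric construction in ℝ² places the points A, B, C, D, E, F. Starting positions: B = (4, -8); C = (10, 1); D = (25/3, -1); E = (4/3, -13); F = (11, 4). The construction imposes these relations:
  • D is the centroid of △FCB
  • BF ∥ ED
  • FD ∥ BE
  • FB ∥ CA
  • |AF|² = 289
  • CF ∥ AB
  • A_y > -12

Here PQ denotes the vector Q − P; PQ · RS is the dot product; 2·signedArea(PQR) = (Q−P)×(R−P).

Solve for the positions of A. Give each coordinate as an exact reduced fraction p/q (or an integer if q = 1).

1. A_x = 3  [CF ∥ AB ∩ FB ∥ CA]
2. A_y = -11  [CF ∥ AB ∩ FB ∥ CA]
   → A = (3, -11)

A = (3, -11)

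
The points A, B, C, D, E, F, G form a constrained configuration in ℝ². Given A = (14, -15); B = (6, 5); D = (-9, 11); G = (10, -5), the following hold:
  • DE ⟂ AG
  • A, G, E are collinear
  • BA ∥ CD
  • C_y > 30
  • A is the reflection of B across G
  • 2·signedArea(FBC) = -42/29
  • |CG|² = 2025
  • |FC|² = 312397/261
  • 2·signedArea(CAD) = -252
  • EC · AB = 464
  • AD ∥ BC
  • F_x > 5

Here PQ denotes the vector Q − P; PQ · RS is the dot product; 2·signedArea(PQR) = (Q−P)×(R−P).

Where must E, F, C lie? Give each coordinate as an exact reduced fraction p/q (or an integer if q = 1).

1. E_x = 54/29  [A, G, E are collinear ∩ DE ⟂ AG]
2. E_y = 445/29  [A, G, E are collinear ∩ DE ⟂ AG]
   → E = (54/29, 445/29)
3. C_x = -17  [BA ∥ CD ∩ AD ∥ BC]
4. C_y = 31  [BA ∥ CD ∩ AD ∥ BC]
   → C = (-17, 31)
5. F_x = 518/87  [line -26·x + -23·y + 7901/29 = 0 ∩ |FC|² = 312397/261]
6. F_y = 445/87  [line -26·x + -23·y + 7901/29 = 0 ∩ |FC|² = 312397/261]
   → F = (518/87, 445/87)

C = (-17, 31)
E = (54/29, 445/29)
F = (518/87, 445/87)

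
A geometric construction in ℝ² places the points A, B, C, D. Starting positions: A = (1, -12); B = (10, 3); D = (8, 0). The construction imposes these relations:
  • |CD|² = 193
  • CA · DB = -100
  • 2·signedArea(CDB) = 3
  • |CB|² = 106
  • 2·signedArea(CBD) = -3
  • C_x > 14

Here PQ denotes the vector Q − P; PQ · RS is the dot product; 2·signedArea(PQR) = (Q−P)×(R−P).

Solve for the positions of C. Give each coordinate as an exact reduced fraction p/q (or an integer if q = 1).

C = (15, 12)

1. C_x = 15  [CA · DB = -100 ∩ 2·signedArea(CDB) = 3]
2. C_y = 12  [CA · DB = -100 ∩ 2·signedArea(CDB) = 3]
   → C = (15, 12)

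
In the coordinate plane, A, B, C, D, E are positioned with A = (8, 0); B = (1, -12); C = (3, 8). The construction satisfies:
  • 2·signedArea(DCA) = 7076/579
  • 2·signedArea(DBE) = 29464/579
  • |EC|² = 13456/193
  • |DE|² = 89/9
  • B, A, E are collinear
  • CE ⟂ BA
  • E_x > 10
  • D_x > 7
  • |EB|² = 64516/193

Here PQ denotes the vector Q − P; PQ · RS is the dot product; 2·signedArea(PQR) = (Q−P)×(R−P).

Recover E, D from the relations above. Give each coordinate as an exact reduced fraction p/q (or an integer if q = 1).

1. E_x = 1971/193  [B, A, E are collinear ∩ CE ⟂ BA]
2. E_y = 732/193  [B, A, E are collinear ∩ CE ⟂ BA]
   → E = (1971/193, 732/193)
3. D_x = 4094/579  [2·signedArea(DBE) = 29464/579 ∩ 2·signedArea(DCA) = 7076/579]
4. D_y = 2276/579  [2·signedArea(DBE) = 29464/579 ∩ 2·signedArea(DCA) = 7076/579]
   → D = (4094/579, 2276/579)

D = (4094/579, 2276/579)
E = (1971/193, 732/193)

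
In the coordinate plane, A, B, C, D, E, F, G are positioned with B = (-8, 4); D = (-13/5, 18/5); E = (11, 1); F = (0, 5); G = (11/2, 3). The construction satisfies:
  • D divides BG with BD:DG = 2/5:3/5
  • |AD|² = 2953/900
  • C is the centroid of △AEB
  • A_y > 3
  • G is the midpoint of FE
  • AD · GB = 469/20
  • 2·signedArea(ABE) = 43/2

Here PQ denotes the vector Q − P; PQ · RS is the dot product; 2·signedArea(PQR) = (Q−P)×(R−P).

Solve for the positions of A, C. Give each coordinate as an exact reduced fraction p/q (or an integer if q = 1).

A = (-5/6, 4)
C = (13/18, 3)

1. A_x = -5/6  [2·signedArea(ABE) = 43/2 ∩ AD · GB = 469/20]
2. A_y = 4  [2·signedArea(ABE) = 43/2 ∩ AD · GB = 469/20]
   → A = (-5/6, 4)
3. C_x = 13/18  [C is the centroid of △AEB]
4. C_y = 3  [C is the centroid of △AEB]
   → C = (13/18, 3)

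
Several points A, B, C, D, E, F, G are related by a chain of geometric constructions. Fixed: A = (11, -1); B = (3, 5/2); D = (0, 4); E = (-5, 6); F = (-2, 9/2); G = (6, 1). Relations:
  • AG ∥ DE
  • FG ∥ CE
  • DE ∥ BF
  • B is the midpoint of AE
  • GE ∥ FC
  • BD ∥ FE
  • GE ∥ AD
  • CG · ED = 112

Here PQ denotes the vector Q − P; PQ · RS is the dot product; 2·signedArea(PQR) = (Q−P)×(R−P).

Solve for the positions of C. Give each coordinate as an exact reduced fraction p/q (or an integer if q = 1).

1. C_x = -13  [FG ∥ CE ∩ GE ∥ FC]
2. C_y = 19/2  [FG ∥ CE ∩ GE ∥ FC]
   → C = (-13, 19/2)

C = (-13, 19/2)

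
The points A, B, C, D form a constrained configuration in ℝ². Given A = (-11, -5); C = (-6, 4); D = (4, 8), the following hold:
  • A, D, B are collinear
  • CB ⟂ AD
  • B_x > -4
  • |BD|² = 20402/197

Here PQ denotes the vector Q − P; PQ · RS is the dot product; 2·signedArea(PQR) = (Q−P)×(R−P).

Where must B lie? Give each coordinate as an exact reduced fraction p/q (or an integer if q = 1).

1. B_x = -727/197  [A, D, B are collinear ∩ CB ⟂ AD]
2. B_y = 263/197  [A, D, B are collinear ∩ CB ⟂ AD]
   → B = (-727/197, 263/197)

B = (-727/197, 263/197)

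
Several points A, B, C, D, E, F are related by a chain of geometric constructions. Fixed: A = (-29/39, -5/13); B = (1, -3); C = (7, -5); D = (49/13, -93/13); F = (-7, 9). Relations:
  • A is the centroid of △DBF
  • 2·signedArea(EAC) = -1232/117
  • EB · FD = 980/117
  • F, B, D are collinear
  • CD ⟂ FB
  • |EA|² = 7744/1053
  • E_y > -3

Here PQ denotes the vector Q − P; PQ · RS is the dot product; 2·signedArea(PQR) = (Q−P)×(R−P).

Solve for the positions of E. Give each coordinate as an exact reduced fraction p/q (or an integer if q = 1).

1. E_x = 89/117  [2·signedArea(EAC) = -1232/117 ∩ EB · FD = 980/117]
2. E_y = -103/39  [2·signedArea(EAC) = -1232/117 ∩ EB · FD = 980/117]
   → E = (89/117, -103/39)

E = (89/117, -103/39)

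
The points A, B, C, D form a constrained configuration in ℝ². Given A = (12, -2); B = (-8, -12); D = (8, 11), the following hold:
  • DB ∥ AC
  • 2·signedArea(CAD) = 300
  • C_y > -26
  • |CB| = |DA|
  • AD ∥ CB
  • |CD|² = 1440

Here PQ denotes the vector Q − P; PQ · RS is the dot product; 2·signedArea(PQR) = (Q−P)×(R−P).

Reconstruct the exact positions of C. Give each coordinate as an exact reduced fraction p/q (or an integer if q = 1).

1. C_x = -4  [AD ∥ CB ∩ DB ∥ AC]
2. C_y = -25  [AD ∥ CB ∩ DB ∥ AC]
   → C = (-4, -25)

C = (-4, -25)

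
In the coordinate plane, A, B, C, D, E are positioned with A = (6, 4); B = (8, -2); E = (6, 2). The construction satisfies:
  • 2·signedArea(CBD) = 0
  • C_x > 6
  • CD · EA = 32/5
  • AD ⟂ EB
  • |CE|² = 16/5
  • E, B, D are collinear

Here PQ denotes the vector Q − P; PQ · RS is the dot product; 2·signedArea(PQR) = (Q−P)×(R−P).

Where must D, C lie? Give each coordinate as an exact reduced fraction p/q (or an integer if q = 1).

1. D_x = 26/5  [E, B, D are collinear ∩ AD ⟂ EB]
2. D_y = 18/5  [E, B, D are collinear ∩ AD ⟂ EB]
   → D = (26/5, 18/5)
3. C_x = 34/5  [2·signedArea(CBD) = 0 ∩ CD · EA = 32/5]
4. C_y = 2/5  [2·signedArea(CBD) = 0 ∩ CD · EA = 32/5]
   → C = (34/5, 2/5)

C = (34/5, 2/5)
D = (26/5, 18/5)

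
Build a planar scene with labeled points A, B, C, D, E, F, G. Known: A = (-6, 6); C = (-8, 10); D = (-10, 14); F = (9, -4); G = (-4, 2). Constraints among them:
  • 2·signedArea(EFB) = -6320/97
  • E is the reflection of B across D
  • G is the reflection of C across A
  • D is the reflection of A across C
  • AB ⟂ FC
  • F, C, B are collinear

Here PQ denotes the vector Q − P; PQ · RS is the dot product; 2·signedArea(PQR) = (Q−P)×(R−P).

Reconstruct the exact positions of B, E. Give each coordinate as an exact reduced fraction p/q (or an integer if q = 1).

B = (-470/97, 718/97)
E = (-1470/97, 1998/97)

1. B_x = -470/97  [F, C, B are collinear ∩ AB ⟂ FC]
2. B_y = 718/97  [F, C, B are collinear ∩ AB ⟂ FC]
   → B = (-470/97, 718/97)
3. E_x = -1470/97  [E is the reflection of B across D]
4. E_y = 1998/97  [E is the reflection of B across D]
   → E = (-1470/97, 1998/97)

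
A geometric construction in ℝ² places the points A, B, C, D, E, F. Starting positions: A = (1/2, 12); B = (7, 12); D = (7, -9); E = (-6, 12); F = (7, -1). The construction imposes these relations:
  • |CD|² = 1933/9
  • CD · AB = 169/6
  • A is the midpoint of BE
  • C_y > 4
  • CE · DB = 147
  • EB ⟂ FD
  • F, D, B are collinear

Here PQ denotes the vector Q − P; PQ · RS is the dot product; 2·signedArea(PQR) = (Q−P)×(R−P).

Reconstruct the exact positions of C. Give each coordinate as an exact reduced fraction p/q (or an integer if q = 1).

C = (8/3, 5)

1. C_x = 8/3  [CD · AB = 169/6 ∩ CE · DB = 147]
2. C_y = 5  [CD · AB = 169/6 ∩ CE · DB = 147]
   → C = (8/3, 5)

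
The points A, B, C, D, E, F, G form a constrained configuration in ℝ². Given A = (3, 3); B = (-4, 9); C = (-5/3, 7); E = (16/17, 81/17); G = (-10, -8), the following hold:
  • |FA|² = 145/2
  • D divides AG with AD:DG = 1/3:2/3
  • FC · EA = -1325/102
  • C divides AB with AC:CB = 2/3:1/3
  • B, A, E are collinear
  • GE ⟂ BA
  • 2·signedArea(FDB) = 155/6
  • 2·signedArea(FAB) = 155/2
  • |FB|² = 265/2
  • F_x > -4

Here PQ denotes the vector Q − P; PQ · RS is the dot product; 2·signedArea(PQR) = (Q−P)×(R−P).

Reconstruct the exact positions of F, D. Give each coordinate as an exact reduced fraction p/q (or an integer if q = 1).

D = (-4/3, -2/3)
F = (-7/2, -5/2)

1. F_x = -7/2  [FC · EA = -1325/102 ∩ 2·signedArea(FAB) = 155/2]
2. F_y = -5/2  [FC · EA = -1325/102 ∩ 2·signedArea(FAB) = 155/2]
   → F = (-7/2, -5/2)
3. D_x = -4/3  [D divides AG with AD:DG = 1/3:2/3]
4. D_y = -2/3  [D divides AG with AD:DG = 1/3:2/3]
   → D = (-4/3, -2/3)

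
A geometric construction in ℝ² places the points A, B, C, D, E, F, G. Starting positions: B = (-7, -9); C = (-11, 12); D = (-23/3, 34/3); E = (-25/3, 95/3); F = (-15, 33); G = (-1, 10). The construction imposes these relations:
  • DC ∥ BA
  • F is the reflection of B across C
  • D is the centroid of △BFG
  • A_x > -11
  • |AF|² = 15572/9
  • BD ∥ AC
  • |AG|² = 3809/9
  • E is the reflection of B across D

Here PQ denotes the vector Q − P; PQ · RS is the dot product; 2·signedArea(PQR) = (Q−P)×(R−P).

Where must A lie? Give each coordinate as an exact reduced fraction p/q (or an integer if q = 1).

1. A_x = -31/3  [BD ∥ AC ∩ DC ∥ BA]
2. A_y = -25/3  [BD ∥ AC ∩ DC ∥ BA]
   → A = (-31/3, -25/3)

A = (-31/3, -25/3)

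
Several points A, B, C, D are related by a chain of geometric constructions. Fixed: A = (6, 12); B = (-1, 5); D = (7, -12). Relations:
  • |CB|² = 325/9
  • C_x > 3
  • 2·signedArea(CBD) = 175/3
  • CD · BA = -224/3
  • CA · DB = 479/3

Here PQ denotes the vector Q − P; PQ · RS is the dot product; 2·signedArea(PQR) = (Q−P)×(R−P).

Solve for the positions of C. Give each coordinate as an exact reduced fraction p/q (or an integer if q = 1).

C = (4, 5/3)

1. C_x = 4  [CD · BA = -224/3 ∩ CA · DB = 479/3]
2. C_y = 5/3  [CD · BA = -224/3 ∩ CA · DB = 479/3]
   → C = (4, 5/3)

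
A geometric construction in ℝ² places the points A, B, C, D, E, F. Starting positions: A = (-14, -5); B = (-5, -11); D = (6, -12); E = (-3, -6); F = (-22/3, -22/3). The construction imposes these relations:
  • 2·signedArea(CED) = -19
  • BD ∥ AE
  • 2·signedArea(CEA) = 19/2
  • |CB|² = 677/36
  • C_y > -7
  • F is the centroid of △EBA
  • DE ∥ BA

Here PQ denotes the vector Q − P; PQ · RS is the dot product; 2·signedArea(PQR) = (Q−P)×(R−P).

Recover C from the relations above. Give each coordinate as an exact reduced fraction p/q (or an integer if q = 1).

C = (-31/6, -20/3)

1. C_x = -31/6  [2·signedArea(CEA) = 19/2 ∩ 2·signedArea(CED) = -19]
2. C_y = -20/3  [2·signedArea(CEA) = 19/2 ∩ 2·signedArea(CED) = -19]
   → C = (-31/6, -20/3)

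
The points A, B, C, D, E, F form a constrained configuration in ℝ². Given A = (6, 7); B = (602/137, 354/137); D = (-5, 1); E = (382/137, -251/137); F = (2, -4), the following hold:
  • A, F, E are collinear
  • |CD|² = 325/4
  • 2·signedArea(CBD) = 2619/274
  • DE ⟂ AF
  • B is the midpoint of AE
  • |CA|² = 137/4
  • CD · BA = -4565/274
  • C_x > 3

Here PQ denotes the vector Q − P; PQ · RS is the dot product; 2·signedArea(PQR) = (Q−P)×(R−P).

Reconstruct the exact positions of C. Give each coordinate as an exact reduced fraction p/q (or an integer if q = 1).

1. C_x = 4  [2·signedArea(CBD) = 2619/274 ∩ CD · BA = -4565/274]
2. C_y = 3/2  [2·signedArea(CBD) = 2619/274 ∩ CD · BA = -4565/274]
   → C = (4, 3/2)

C = (4, 3/2)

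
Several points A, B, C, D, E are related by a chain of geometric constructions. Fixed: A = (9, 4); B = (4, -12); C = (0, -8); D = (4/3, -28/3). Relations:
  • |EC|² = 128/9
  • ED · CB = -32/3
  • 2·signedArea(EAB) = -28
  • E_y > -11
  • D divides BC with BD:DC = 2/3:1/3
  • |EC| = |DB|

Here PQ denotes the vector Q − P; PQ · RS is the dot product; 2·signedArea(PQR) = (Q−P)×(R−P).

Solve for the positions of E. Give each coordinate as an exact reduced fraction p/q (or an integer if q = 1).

1. E_x = 8/3  [ED · CB = -32/3 ∩ 2·signedArea(EAB) = -28]
2. E_y = -32/3  [ED · CB = -32/3 ∩ 2·signedArea(EAB) = -28]
   → E = (8/3, -32/3)

E = (8/3, -32/3)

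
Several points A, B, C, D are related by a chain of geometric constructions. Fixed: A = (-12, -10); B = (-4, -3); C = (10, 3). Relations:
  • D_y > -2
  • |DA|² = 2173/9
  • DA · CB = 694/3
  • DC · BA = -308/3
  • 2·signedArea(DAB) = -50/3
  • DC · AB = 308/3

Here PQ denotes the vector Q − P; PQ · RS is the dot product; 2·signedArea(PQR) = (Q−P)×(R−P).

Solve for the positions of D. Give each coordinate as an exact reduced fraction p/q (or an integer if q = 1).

D = (2/3, -1)

1. D_x = 2/3  [DC · BA = -308/3 ∩ 2·signedArea(DAB) = -50/3]
2. D_y = -1  [DC · BA = -308/3 ∩ 2·signedArea(DAB) = -50/3]
   → D = (2/3, -1)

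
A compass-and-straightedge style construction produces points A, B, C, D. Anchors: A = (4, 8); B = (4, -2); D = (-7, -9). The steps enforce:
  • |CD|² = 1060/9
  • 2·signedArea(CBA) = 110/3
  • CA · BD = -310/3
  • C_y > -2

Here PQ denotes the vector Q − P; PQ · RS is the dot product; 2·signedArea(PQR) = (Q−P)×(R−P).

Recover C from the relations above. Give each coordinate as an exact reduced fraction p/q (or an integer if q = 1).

1. C_x = 1/3  [2·signedArea(CBA) = 110/3 ∩ CA · BD = -310/3]
2. C_y = -1  [2·signedArea(CBA) = 110/3 ∩ CA · BD = -310/3]
   → C = (1/3, -1)

C = (1/3, -1)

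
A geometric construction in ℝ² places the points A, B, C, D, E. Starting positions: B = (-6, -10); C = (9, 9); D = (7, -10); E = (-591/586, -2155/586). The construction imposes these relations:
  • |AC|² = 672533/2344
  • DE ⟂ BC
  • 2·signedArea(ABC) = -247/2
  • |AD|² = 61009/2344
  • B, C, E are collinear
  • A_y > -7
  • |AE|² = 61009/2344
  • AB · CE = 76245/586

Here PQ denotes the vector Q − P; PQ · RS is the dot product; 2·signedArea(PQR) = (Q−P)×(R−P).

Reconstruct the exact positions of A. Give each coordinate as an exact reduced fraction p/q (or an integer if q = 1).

A = (3511/1172, -8015/1172)

1. A_x = 3511/1172  [AB · CE = 76245/586 ∩ 2·signedArea(ABC) = -247/2]
2. A_y = -8015/1172  [AB · CE = 76245/586 ∩ 2·signedArea(ABC) = -247/2]
   → A = (3511/1172, -8015/1172)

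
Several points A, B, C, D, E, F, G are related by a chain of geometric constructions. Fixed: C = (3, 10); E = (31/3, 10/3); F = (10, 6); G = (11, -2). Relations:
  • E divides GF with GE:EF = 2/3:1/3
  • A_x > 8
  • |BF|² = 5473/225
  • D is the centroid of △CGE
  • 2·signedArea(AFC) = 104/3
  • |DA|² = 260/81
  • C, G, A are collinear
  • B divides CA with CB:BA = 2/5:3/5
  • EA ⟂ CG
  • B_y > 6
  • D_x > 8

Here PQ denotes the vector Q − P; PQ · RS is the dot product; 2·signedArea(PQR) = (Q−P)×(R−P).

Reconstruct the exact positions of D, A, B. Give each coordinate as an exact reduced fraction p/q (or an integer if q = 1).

A = (25/3, 2)
B = (77/15, 34/5)
D = (73/9, 34/9)

1. D_x = 73/9  [D is the centroid of △CGE]
2. D_y = 34/9  [D is the centroid of △CGE]
   → D = (73/9, 34/9)
3. A_x = 25/3  [C, G, A are collinear ∩ EA ⟂ CG]
4. A_y = 2  [C, G, A are collinear ∩ EA ⟂ CG]
   → A = (25/3, 2)
5. B_x = 77/15  [B divides CA with CB:BA = 2/5:3/5]
6. B_y = 34/5  [B divides CA with CB:BA = 2/5:3/5]
   → B = (77/15, 34/5)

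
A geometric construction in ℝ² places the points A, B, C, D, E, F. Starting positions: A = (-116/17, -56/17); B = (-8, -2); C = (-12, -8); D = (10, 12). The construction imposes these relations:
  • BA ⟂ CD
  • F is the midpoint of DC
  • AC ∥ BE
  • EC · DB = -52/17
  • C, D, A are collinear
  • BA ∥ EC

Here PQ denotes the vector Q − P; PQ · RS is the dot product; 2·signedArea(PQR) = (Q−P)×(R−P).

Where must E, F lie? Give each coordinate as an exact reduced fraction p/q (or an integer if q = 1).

1. E_x = -224/17  [BA ∥ EC ∩ AC ∥ BE]
2. E_y = -114/17  [BA ∥ EC ∩ AC ∥ BE]
   → E = (-224/17, -114/17)
3. F_x = -1  [F is the midpoint of DC]
4. F_y = 2  [F is the midpoint of DC]
   → F = (-1, 2)

E = (-224/17, -114/17)
F = (-1, 2)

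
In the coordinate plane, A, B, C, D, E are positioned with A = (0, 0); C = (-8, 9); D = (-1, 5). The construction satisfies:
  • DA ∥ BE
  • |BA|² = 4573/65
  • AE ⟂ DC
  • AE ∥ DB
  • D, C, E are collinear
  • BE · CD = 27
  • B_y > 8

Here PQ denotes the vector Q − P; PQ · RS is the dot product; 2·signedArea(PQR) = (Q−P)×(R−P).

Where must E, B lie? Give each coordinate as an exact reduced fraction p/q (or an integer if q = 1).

1. E_x = 124/65  [D, C, E are collinear ∩ AE ⟂ DC]
2. E_y = 217/65  [D, C, E are collinear ∩ AE ⟂ DC]
   → E = (124/65, 217/65)
3. B_x = 59/65  [DA ∥ BE ∩ AE ∥ DB]
4. B_y = 542/65  [DA ∥ BE ∩ AE ∥ DB]
   → B = (59/65, 542/65)

B = (59/65, 542/65)
E = (124/65, 217/65)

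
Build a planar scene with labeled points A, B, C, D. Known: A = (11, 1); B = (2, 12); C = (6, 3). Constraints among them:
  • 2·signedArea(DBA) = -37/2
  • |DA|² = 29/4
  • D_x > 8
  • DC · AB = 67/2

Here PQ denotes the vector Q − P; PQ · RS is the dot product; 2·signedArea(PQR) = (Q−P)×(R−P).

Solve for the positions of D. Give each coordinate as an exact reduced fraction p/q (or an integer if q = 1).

D = (17/2, 2)

1. D_x = 17/2  [2·signedArea(DBA) = -37/2 ∩ DC · AB = 67/2]
2. D_y = 2  [2·signedArea(DBA) = -37/2 ∩ DC · AB = 67/2]
   → D = (17/2, 2)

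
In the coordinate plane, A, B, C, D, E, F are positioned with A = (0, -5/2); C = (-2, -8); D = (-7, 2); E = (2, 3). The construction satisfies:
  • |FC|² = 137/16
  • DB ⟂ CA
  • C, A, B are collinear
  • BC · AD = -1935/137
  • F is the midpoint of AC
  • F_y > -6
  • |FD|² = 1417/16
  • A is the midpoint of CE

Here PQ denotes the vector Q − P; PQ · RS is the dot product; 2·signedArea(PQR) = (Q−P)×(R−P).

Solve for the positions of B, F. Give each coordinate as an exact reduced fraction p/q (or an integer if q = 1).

1. B_x = 86/137  [C, A, B are collinear ∩ DB ⟂ CA]
2. B_y = -106/137  [C, A, B are collinear ∩ DB ⟂ CA]
   → B = (86/137, -106/137)
3. F_x = -1  [F is the midpoint of AC]
4. F_y = -21/4  [F is the midpoint of AC]
   → F = (-1, -21/4)

B = (86/137, -106/137)
F = (-1, -21/4)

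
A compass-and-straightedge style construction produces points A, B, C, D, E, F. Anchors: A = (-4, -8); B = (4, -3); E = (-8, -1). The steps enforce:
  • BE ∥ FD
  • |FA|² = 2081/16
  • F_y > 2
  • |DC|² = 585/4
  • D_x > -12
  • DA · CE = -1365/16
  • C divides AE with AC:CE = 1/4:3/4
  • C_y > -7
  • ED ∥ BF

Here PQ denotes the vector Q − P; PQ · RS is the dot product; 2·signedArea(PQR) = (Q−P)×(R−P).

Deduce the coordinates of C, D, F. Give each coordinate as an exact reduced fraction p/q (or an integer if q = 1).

1. C_x = -5  [C divides AE with AC:CE = 1/4:3/4]
2. C_y = -25/4  [C divides AE with AC:CE = 1/4:3/4]
   → C = (-5, -25/4)
3. D_x = -11  [line 3·x + -21/4·y + 885/16 = 0 ∩ |DC|² = 585/4]
4. D_y = 17/4  [line 3·x + -21/4·y + 885/16 = 0 ∩ |DC|² = 585/4]
   → D = (-11, 17/4)
5. F_x = 1  [BE ∥ FD ∩ ED ∥ BF]
6. F_y = 9/4  [BE ∥ FD ∩ ED ∥ BF]
   → F = (1, 9/4)

C = (-5, -25/4)
D = (-11, 17/4)
F = (1, 9/4)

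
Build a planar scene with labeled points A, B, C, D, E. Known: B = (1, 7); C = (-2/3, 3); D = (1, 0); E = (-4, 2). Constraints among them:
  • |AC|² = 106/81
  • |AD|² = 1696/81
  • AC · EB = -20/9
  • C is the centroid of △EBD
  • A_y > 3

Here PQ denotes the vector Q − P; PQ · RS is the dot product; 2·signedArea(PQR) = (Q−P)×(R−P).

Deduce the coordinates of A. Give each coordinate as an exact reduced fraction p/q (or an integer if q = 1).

A = (-11/9, 4)

1. A_x = -11/9  [line -5·x + -5·y + 125/9 = 0 ∩ |AC|² = 106/81]
2. A_y = 4  [line -5·x + -5·y + 125/9 = 0 ∩ |AC|² = 106/81]
   → A = (-11/9, 4)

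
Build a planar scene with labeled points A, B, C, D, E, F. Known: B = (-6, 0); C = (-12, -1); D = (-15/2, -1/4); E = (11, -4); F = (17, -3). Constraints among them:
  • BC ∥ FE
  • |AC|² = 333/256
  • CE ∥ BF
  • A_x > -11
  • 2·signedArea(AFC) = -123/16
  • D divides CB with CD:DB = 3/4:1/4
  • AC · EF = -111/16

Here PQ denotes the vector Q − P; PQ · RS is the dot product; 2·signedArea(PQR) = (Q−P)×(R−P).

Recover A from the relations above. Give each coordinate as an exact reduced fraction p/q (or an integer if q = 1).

A = (-87/8, -13/16)

1. A_x = -87/8  [AC · EF = -111/16 ∩ 2·signedArea(AFC) = -123/16]
2. A_y = -13/16  [AC · EF = -111/16 ∩ 2·signedArea(AFC) = -123/16]
   → A = (-87/8, -13/16)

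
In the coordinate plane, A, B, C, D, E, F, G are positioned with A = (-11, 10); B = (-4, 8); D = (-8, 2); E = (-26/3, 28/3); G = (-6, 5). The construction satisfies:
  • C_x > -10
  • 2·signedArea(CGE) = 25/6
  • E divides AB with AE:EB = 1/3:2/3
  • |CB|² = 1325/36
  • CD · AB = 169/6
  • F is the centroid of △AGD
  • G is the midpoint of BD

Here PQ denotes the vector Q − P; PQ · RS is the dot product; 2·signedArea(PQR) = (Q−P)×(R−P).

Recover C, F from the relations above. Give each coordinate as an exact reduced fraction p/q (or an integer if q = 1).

1. C_x = -59/6  [2·signedArea(CGE) = 25/6 ∩ CD · AB = 169/6]
2. C_y = 29/3  [2·signedArea(CGE) = 25/6 ∩ CD · AB = 169/6]
   → C = (-59/6, 29/3)
3. F_x = -25/3  [F is the centroid of △AGD]
4. F_y = 17/3  [F is the centroid of △AGD]
   → F = (-25/3, 17/3)

C = (-59/6, 29/3)
F = (-25/3, 17/3)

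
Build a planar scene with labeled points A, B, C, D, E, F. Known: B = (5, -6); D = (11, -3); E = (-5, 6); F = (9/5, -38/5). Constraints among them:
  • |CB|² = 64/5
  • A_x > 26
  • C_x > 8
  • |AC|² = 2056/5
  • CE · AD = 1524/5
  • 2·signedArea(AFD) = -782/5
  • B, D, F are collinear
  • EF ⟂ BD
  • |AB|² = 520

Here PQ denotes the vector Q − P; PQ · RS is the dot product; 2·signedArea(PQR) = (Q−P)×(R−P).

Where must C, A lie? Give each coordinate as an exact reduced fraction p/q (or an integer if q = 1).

A = (27, -12)
C = (41/5, -22/5)

1. A_x = 27  [line -23/5·x + 46/5·y + 1173/5 = 0 ∩ |AB|² = 520]
2. A_y = -12  [line -23/5·x + 46/5·y + 1173/5 = 0 ∩ |AB|² = 520]
   → A = (27, -12)
3. C_x = 41/5  [line 16·x + -9·y + -854/5 = 0 ∩ |CB|² = 64/5]
4. C_y = -22/5  [line 16·x + -9·y + -854/5 = 0 ∩ |CB|² = 64/5]
   → C = (41/5, -22/5)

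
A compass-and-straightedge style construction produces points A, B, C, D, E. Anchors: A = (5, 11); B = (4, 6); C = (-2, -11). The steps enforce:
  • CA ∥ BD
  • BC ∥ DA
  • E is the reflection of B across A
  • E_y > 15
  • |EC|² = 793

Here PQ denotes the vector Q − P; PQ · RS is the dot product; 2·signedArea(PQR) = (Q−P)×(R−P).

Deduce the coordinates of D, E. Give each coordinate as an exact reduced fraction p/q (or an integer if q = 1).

1. D_x = 11  [BC ∥ DA ∩ CA ∥ BD]
2. D_y = 28  [BC ∥ DA ∩ CA ∥ BD]
   → D = (11, 28)
3. E_x = 6  [E is the reflection of B across A]
4. E_y = 16  [E is the reflection of B across A]
   → E = (6, 16)

D = (11, 28)
E = (6, 16)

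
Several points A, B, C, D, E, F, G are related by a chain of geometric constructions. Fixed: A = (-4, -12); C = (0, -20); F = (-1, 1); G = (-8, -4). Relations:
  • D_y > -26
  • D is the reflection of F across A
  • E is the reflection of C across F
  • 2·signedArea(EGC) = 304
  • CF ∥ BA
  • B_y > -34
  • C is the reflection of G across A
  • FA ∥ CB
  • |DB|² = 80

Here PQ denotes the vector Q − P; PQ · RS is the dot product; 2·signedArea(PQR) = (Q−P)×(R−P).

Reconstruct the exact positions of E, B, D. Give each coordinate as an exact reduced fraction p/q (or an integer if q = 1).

B = (-3, -33)
D = (-7, -25)
E = (-2, 22)

1. E_x = -2  [E is the reflection of C across F]
2. E_y = 22  [E is the reflection of C across F]
   → E = (-2, 22)
3. B_x = -3  [CF ∥ BA ∩ FA ∥ CB]
4. B_y = -33  [CF ∥ BA ∩ FA ∥ CB]
   → B = (-3, -33)
5. D_x = -7  [D is the reflection of F across A]
6. D_y = -25  [D is the reflection of F across A]
   → D = (-7, -25)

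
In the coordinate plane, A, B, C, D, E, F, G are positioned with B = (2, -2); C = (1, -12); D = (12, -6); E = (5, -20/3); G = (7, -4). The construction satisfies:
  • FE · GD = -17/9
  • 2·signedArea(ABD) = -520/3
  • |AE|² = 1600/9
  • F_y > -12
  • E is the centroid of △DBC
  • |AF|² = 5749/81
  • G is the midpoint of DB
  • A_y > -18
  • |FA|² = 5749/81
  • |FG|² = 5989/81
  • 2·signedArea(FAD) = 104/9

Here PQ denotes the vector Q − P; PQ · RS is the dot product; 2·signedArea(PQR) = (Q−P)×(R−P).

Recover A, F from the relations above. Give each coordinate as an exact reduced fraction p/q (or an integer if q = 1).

A = (-3, -52/3)
F = (10/3, -106/9)

1. A_x = -3  [line 4·x + 10·y + 556/3 = 0 ∩ |AE|² = 1600/9]
2. A_y = -52/3  [line 4·x + 10·y + 556/3 = 0 ∩ |AE|² = 1600/9]
   → A = (-3, -52/3)
3. F_x = 10/3  [2·signedArea(FAD) = 104/9 ∩ FE · GD = -17/9]
4. F_y = -106/9  [2·signedArea(FAD) = 104/9 ∩ FE · GD = -17/9]
   → F = (10/3, -106/9)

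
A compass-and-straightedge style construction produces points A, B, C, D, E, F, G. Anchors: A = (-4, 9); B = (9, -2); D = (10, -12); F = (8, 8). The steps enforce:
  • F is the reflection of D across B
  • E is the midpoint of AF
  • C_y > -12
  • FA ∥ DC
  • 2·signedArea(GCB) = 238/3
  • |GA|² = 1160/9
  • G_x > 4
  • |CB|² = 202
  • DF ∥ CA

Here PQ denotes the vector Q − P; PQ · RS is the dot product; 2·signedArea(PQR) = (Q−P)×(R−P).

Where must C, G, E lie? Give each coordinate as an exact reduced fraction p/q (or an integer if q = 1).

C = (-2, -11)
E = (2, 17/2)
G = (14/3, 5/3)

1. C_x = -2  [DF ∥ CA ∩ FA ∥ DC]
2. C_y = -11  [DF ∥ CA ∩ FA ∥ DC]
   → C = (-2, -11)
3. G_x = 14/3  [line -9·x + 11·y + 71/3 = 0 ∩ |GA|² = 1160/9]
4. G_y = 5/3  [line -9·x + 11·y + 71/3 = 0 ∩ |GA|² = 1160/9]
   → G = (14/3, 5/3)
5. E_x = 2  [E is the midpoint of AF]
6. E_y = 17/2  [E is the midpoint of AF]
   → E = (2, 17/2)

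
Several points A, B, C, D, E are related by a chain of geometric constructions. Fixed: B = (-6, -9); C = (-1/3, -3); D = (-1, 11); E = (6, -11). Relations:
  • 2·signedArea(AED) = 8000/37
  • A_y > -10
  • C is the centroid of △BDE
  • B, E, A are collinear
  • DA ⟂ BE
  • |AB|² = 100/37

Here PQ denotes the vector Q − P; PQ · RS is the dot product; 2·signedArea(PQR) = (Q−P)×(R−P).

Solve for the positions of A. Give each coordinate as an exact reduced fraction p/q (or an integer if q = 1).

A = (-162/37, -343/37)

1. A_x = -162/37  [B, E, A are collinear ∩ DA ⟂ BE]
2. A_y = -343/37  [B, E, A are collinear ∩ DA ⟂ BE]
   → A = (-162/37, -343/37)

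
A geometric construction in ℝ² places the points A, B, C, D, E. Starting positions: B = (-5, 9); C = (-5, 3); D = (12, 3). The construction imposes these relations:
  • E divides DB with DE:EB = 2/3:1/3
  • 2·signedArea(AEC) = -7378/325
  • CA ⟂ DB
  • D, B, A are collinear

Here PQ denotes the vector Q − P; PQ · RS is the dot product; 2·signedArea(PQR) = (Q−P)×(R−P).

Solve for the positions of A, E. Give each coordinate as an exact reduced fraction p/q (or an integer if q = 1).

1. A_x = -1013/325  [D, B, A are collinear ∩ CA ⟂ DB]
2. A_y = 2709/325  [D, B, A are collinear ∩ CA ⟂ DB]
   → A = (-1013/325, 2709/325)
3. E_x = 2/3  [E divides DB with DE:EB = 2/3:1/3]
4. E_y = 7  [E divides DB with DE:EB = 2/3:1/3]
   → E = (2/3, 7)

A = (-1013/325, 2709/325)
E = (2/3, 7)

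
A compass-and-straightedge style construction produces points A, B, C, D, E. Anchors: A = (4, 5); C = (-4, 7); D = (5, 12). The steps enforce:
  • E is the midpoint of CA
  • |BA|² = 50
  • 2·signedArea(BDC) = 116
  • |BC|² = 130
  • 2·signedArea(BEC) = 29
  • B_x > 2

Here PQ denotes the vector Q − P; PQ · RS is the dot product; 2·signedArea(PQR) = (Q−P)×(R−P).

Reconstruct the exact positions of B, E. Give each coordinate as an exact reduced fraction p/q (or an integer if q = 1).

B = (3, -2)
E = (0, 6)

1. B_x = 3  [line 5·x + -9·y + -33 = 0 ∩ |BC|² = 130]
2. B_y = -2  [line 5·x + -9·y + -33 = 0 ∩ |BC|² = 130]
   → B = (3, -2)
3. E_x = 0  [E is the midpoint of CA]
4. E_y = 6  [E is the midpoint of CA]
   → E = (0, 6)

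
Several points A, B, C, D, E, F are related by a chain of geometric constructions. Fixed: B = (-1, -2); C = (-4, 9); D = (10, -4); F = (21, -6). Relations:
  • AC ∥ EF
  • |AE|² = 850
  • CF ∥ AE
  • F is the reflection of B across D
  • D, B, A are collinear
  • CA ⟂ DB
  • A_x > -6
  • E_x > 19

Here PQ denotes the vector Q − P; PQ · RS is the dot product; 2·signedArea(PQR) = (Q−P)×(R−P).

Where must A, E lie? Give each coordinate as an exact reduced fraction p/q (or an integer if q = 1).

1. A_x = -146/25  [D, B, A are collinear ∩ CA ⟂ DB]
2. A_y = -28/25  [D, B, A are collinear ∩ CA ⟂ DB]
   → A = (-146/25, -28/25)
3. E_x = 479/25  [AC ∥ EF ∩ CF ∥ AE]
4. E_y = -403/25  [AC ∥ EF ∩ CF ∥ AE]
   → E = (479/25, -403/25)

A = (-146/25, -28/25)
E = (479/25, -403/25)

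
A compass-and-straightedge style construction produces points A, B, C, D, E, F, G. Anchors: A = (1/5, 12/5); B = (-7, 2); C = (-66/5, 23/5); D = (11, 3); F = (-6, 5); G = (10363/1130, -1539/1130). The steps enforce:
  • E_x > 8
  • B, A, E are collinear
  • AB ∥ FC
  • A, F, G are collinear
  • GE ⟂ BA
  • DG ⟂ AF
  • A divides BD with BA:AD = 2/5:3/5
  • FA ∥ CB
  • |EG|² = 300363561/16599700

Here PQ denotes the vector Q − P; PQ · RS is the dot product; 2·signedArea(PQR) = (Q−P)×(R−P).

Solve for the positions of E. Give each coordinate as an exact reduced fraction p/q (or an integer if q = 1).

E = (328132/36725, 211923/73450)

1. E_x = 328132/36725  [B, A, E are collinear ∩ GE ⟂ BA]
2. E_y = 211923/73450  [B, A, E are collinear ∩ GE ⟂ BA]
   → E = (328132/36725, 211923/73450)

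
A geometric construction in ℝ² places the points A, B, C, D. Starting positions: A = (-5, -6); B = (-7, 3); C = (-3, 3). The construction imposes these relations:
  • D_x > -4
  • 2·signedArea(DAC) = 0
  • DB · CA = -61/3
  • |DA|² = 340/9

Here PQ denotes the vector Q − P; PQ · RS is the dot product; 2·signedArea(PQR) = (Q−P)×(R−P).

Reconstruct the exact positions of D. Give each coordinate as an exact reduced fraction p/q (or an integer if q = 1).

D = (-11/3, 0)

1. D_x = -11/3  [2·signedArea(DAC) = 0 ∩ DB · CA = -61/3]
2. D_y = 0  [2·signedArea(DAC) = 0 ∩ DB · CA = -61/3]
   → D = (-11/3, 0)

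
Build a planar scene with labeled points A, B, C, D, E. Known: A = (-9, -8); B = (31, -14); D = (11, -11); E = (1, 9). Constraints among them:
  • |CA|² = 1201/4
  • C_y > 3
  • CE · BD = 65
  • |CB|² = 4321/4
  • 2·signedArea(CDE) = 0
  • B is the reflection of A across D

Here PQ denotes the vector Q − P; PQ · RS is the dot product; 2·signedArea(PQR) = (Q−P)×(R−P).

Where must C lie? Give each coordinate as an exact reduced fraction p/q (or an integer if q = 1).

C = (7/2, 4)

1. C_x = 7/2  [2·signedArea(CDE) = 0 ∩ CE · BD = 65]
2. C_y = 4  [2·signedArea(CDE) = 0 ∩ CE · BD = 65]
   → C = (7/2, 4)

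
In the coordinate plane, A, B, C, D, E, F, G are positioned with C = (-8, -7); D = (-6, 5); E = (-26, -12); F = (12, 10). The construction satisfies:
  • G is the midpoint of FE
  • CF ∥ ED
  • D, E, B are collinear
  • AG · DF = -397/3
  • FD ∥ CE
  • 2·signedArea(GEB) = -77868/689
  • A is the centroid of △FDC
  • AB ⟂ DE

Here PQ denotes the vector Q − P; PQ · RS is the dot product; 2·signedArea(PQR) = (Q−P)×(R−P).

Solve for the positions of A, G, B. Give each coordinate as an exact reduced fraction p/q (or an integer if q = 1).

1. A_x = -2/3  [A is the centroid of △FDC]
2. A_y = 8/3  [A is the centroid of △FDC]
   → A = (-2/3, 8/3)
3. G_x = -7  [G is the midpoint of FE]
4. G_y = -1  [G is the midpoint of FE]
   → G = (-7, -1)
5. B_x = -2794/689  [D, E, B are collinear ∩ AB ⟂ DE]
6. B_y = 4584/689  [D, E, B are collinear ∩ AB ⟂ DE]
   → B = (-2794/689, 4584/689)

A = (-2/3, 8/3)
B = (-2794/689, 4584/689)
G = (-7, -1)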